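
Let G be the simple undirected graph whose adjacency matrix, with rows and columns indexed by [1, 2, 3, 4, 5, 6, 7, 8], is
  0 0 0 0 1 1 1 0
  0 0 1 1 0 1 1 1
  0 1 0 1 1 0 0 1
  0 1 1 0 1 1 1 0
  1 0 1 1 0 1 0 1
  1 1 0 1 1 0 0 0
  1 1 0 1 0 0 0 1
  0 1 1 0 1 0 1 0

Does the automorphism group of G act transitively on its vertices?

No

Vertex 1 is the only vertex of degree 3, so every automorphism fixes it; G is not vertex-transitive.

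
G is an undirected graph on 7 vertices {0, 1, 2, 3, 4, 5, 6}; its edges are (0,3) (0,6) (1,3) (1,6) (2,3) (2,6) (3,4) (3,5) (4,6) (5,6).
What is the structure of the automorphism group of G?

The vertices split by degree into {3, 6} (degree 5) and {0, 1, 2, 4, 5} (degree 2); every edge runs between the two parts, so G is the complete bipartite graph K_{2,5}. The parts have unequal sizes, so no automorphism swaps them; each part is permuted independently, giving S_2 × S_5 of order 2!·5! = 240.

S_2 × S_5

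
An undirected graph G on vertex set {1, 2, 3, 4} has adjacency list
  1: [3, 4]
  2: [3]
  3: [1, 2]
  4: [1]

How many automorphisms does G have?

2

The degree sequence is [2, 1, 2, 1]; the two degree-1 vertices 2 and 4 are the ends of a path, so G = P_4. A path has exactly one nontrivial symmetry — reversal — giving Aut(G) of order 2.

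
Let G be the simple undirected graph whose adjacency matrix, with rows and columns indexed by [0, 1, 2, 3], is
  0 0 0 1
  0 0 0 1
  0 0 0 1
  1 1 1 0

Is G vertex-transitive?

No

Vertex 3 is the only vertex of degree 3, so every automorphism fixes it; G is not vertex-transitive.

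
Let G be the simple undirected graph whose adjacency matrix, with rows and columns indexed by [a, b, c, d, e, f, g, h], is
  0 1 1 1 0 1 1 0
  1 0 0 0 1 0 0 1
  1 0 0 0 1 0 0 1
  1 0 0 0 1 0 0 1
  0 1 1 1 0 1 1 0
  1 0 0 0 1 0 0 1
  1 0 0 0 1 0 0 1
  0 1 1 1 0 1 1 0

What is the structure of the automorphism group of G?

S_5 × S_3

The vertices split by degree into {a, e, h} (degree 5) and {b, c, d, f, g} (degree 3); every edge runs between the two parts, so G is the complete bipartite graph K_{3,5}. The parts have unequal sizes, so no automorphism swaps them; each part is permuted independently, giving S_5 × S_3 of order 5!·3! = 720.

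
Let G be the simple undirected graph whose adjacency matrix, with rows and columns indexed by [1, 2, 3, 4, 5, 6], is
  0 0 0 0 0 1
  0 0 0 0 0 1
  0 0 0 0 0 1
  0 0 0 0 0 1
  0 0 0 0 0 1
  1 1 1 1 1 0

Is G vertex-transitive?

Vertex 6 is the only vertex of degree 5, so every automorphism fixes it; G is not vertex-transitive.

No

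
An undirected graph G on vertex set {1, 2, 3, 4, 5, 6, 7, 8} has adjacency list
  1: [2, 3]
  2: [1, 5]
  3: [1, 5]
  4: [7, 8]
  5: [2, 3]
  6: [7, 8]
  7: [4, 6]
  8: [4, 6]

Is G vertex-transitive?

Yes

G has two connected components, {1, 2, 3, 5} and {4, 6, 7, 8}; each is 2-regular, so G = C_4 ⊔ C_4. Aut of a disjoint union of two copies of C_4 is the wreath product D_4 ≀ Z_2, of order 2·8² = 128. This group acts transitively on the 8 vertices.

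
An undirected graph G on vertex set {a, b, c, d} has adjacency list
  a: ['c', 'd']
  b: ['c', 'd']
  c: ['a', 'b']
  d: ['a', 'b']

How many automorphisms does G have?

8

G is 2-regular and connected on 4 vertices, i.e. the cycle C_4. C_4 has 4 rotations and 4 reflections, so Aut(C_4) ≅ D_4 of order 8.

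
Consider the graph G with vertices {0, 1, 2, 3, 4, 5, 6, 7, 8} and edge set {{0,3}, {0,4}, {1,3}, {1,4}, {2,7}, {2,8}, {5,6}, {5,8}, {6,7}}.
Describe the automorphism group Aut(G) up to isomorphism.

G has two connected components, {2, 5, 6, 7, 8} and {0, 1, 3, 4}; each is 2-regular, so G = C_5 ⊔ C_4. No automorphism exchanges components of different sizes, hence Aut(G) is the direct product D_5 × D_4, order 80.

D_5 × D_4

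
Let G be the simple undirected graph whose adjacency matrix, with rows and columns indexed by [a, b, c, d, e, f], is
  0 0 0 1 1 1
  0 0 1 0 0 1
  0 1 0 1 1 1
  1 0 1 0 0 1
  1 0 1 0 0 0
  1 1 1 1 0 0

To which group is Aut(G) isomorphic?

1

Degrees alone do not determine every vertex (e.g. a and d both have degree 3), but their neighbour-degree multisets differ: N(a) has degrees [2, 3, 4] while N(d) has degrees [3, 4, 4]. Repeating this refinement separates all vertices, so the only automorphism is the identity.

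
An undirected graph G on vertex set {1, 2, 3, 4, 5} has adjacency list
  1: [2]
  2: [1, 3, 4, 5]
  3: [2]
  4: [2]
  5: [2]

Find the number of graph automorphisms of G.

Vertex 2 has degree 4 and every other vertex has degree 1, so G is the star K_{1,4} with centre 2. Any automorphism fixes the centre and permutes the 4 leaves freely, so Aut(G) ≅ S_4 of order 4! = 24.

24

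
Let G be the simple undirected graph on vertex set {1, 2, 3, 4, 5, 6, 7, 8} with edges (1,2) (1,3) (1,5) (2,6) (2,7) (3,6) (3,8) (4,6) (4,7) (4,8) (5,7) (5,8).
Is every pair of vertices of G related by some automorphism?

Yes

G is 3-regular and bipartite on 2^3 = 8 vertices with girth 4; it is the hypercube graph Q_3. Aut(Q_3) consists of the signed permutations of the 3 coordinate axes: 3! permutations times 2^3 sign flips, so |Aut| = 2^3·3! = 48. This group acts transitively on the 8 vertices.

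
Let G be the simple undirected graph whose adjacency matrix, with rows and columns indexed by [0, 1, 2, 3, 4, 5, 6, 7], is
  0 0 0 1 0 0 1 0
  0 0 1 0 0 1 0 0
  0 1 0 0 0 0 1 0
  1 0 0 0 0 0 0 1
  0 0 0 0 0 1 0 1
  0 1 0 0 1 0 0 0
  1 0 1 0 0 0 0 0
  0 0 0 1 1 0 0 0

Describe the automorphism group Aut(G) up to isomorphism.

D_8

Every vertex has degree 2 and the graph is connected, so G is the 8-cycle C_8. C_8 has 8 rotations and 8 reflections, so Aut(C_8) ≅ D_8 of order 16.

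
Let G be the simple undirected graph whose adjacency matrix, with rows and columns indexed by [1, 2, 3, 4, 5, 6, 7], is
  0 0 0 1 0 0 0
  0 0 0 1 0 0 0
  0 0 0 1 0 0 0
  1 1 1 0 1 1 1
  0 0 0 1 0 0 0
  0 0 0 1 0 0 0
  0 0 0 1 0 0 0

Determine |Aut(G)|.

Vertex 4 has degree 6 and every other vertex has degree 1, so G is the star K_{1,6} with centre 4. Any automorphism fixes the centre and permutes the 6 leaves freely, so Aut(G) ≅ S_6 of order 6! = 720.

720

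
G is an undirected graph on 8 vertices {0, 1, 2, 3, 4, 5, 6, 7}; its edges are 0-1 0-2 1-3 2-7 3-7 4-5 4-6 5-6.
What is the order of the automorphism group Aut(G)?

60

G has two connected components, {0, 1, 2, 3, 7} and {4, 5, 6}; each is 2-regular, so G = C_5 ⊔ C_3. The components are non-isomorphic (different sizes), so Aut(G) = Aut(C_5) × Aut(C_3) = D_5 × D_3 of order 10·6 = 60.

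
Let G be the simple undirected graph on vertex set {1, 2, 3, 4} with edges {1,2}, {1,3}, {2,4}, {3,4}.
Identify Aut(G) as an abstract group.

G is 2-regular and bipartite on 2^2 = 4 vertices with girth 4; it is the hypercube graph Q_2. Aut(Q_2) consists of the signed permutations of the 2 coordinate axes: 2! permutations times 2^2 sign flips, so |Aut| = 2^2·2! = 8.

D_4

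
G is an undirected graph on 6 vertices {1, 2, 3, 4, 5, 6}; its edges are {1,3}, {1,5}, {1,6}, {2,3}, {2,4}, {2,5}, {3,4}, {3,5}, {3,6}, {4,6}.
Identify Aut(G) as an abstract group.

Vertex 3 is the unique vertex of degree 5; the remaining 5 vertices each have degree 3 and induce a cycle, so G is the wheel on 6 vertices with hub 3. Every automorphism fixes the hub and acts on the rim 5-cycle, so Aut(G) ≅ Aut(C_5) = D_5 of order 10.

D_5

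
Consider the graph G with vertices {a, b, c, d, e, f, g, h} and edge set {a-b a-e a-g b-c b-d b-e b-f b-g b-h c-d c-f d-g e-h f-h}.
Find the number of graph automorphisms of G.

14

Vertex b is the unique vertex of degree 7; the remaining 7 vertices each have degree 3 and induce a cycle, so G is the wheel on 8 vertices with hub b. With the hub fixed, the remaining symmetry is that of the rim cycle C_7, giving the dihedral group D_7.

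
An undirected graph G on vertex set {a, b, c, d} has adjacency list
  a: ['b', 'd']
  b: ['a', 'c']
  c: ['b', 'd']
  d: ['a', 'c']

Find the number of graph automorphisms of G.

8

G is 2-regular and bipartite on 2^2 = 4 vertices with girth 4; it is the hypercube graph Q_2. The symmetry group of the 2-cube is the hyperoctahedral group B_2 = Z_2 ≀ S_2, of order 2^2·2! = 8.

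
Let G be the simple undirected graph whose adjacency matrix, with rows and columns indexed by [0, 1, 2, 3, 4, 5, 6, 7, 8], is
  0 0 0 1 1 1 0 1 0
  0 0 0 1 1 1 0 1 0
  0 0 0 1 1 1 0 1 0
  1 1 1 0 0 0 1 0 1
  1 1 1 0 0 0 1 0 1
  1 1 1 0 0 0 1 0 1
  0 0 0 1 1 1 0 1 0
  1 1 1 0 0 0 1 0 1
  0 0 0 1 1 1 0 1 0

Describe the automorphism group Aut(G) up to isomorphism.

The vertices split by degree into {3, 4, 5, 7} (degree 5) and {0, 1, 2, 6, 8} (degree 4); every edge runs between the two parts, so G is the complete bipartite graph K_{4,5}. The parts have unequal sizes, so no automorphism swaps them; each part is permuted independently, giving S_5 × S_4 of order 5!·4! = 2880.

S_5 × S_4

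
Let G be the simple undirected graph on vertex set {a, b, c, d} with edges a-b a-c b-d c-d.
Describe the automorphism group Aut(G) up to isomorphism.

the hyperoctahedral group B_2

G is 2-regular and bipartite on 2^2 = 4 vertices with girth 4; it is the hypercube graph Q_2. The symmetry group of the 2-cube is the hyperoctahedral group B_2 = Z_2 ≀ S_2, of order 2^2·2! = 8.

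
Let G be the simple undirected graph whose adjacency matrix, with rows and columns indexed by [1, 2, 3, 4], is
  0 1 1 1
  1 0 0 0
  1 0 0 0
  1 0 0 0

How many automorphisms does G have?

6

Vertex 1 has degree 3 and every other vertex has degree 1, so G is the star K_{1,3} with centre 1. The 3 leaves are pairwise interchangeable while the centre is fixed, giving Aut(G) = S_3.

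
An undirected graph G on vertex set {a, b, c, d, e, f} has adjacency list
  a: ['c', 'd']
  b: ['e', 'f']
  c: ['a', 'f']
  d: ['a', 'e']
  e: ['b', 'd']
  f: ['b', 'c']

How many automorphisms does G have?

12

Every vertex has degree 2 and the graph is connected, so G is the 6-cycle C_6. The automorphisms of the 6-cycle are exactly the symmetries of a regular 6-gon: the dihedral group D_6, |D_6| = 12.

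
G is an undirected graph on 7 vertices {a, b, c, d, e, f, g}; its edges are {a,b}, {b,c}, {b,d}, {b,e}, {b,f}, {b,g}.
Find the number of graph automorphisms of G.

Vertex b has degree 6 and every other vertex has degree 1, so G is the star K_{1,6} with centre b. Any automorphism fixes the centre and permutes the 6 leaves freely, so Aut(G) ≅ S_6 of order 6! = 720.

720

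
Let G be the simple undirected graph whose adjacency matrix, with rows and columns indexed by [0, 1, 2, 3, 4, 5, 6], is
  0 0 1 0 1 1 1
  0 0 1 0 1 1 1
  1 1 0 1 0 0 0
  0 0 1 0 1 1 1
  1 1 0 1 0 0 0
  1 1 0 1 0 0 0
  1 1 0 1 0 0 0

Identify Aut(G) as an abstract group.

S_4 × S_3

The vertices split by degree into {0, 1, 3} (degree 4) and {2, 4, 5, 6} (degree 3); every edge runs between the two parts, so G is the complete bipartite graph K_{3,4}. Automorphisms preserve the bipartition setwise (since the parts differ in size) and act as S_4 × S_3 within it; |Aut| = 144.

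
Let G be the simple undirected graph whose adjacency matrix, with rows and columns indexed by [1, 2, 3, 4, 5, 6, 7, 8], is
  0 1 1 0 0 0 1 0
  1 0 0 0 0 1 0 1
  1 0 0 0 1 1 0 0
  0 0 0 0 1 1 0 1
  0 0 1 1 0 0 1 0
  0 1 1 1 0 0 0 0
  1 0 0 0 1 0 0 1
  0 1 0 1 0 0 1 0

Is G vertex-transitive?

Yes

G is 3-regular and bipartite on 2^3 = 8 vertices with girth 4; it is the hypercube graph Q_3. The symmetry group of the 3-cube is the hyperoctahedral group B_3 = Z_2 ≀ S_3, of order 2^3·3! = 48. Under this action every vertex can be carried to every other, so G is vertex-transitive.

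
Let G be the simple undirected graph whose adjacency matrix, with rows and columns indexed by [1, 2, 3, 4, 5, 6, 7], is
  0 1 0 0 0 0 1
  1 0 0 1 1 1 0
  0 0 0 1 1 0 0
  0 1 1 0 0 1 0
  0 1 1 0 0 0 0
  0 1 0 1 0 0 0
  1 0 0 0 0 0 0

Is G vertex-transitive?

No

Vertex 2 is the only vertex of degree 4, so every automorphism fixes it; G is not vertex-transitive.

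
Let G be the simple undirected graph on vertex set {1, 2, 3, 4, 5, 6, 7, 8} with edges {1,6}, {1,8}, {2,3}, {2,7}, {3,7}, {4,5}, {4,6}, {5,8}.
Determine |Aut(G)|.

G has two connected components, {1, 4, 5, 6, 8} and {2, 3, 7}; each is 2-regular, so G = C_5 ⊔ C_3. The components are non-isomorphic (different sizes), so Aut(G) = Aut(C_5) × Aut(C_3) = D_5 × D_3 of order 10·6 = 60.

60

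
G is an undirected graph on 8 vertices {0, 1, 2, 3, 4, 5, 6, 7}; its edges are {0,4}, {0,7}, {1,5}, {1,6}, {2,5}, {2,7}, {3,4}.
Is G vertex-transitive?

Automorphisms preserve degree, but G has vertices of degree 1 and vertices of degree 2; no automorphism maps one to the other, so G is not vertex-transitive.

No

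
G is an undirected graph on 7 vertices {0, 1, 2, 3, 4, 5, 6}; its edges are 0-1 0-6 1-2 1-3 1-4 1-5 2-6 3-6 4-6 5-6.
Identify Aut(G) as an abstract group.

The vertices split by degree into {1, 6} (degree 5) and {0, 2, 3, 4, 5} (degree 2); every edge runs between the two parts, so G is the complete bipartite graph K_{2,5}. The parts have unequal sizes, so no automorphism swaps them; each part is permuted independently, giving S_2 × S_5 of order 2!·5! = 240.

S_2 × S_5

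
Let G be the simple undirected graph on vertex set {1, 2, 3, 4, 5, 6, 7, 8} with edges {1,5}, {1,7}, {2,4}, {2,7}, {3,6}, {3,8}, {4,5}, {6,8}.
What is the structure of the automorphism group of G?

G has two connected components, {1, 2, 4, 5, 7} and {3, 6, 8}; each is 2-regular, so G = C_5 ⊔ C_3. No automorphism exchanges components of different sizes, hence Aut(G) is the direct product D_5 × D_3, order 60.

D_5 × D_3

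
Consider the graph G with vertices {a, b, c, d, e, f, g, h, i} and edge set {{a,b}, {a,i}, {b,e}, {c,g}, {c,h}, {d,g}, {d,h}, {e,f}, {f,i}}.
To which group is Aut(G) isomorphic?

G has two connected components, {a, b, e, f, i} and {c, d, g, h}; each is 2-regular, so G = C_5 ⊔ C_4. No automorphism exchanges components of different sizes, hence Aut(G) is the direct product D_4 × D_5, order 80.

D_4 × D_5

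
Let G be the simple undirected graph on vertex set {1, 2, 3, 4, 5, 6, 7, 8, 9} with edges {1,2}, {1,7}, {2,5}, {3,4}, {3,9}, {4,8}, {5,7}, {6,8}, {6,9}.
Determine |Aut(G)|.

G has two connected components, {3, 4, 6, 8, 9} and {1, 2, 5, 7}; each is 2-regular, so G = C_5 ⊔ C_4. No automorphism exchanges components of different sizes, hence Aut(G) is the direct product D_5 × D_4, order 80.

80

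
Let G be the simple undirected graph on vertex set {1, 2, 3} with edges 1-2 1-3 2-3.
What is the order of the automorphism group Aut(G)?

Every vertex has degree 2, so G is the complete graph K_3. Any permutation of the 3 vertices preserves K_3, so Aut(K_3) = S_3 of order 3! = 6.

6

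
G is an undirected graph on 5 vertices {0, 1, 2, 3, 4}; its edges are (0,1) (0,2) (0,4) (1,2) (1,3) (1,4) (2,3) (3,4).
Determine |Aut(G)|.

8

Vertex 1 is the unique vertex of degree 4; the remaining 4 vertices each have degree 3 and induce a cycle, so G is the wheel on 5 vertices with hub 1. Every automorphism fixes the hub and acts on the rim 4-cycle, so Aut(G) ≅ Aut(C_4) = D_4 of order 8.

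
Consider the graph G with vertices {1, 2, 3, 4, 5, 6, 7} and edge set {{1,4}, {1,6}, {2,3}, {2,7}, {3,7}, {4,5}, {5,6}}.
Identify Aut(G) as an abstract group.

G has two connected components, {1, 4, 5, 6} and {2, 3, 7}; each is 2-regular, so G = C_4 ⊔ C_3. No automorphism exchanges components of different sizes, hence Aut(G) is the direct product D_4 × D_3, order 48.

D_4 × D_3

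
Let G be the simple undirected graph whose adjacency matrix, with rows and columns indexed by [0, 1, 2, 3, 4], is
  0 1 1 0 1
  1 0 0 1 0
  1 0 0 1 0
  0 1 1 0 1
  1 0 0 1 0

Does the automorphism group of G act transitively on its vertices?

No

Automorphisms preserve degree, but G has vertices of degree 2 and vertices of degree 3; no automorphism maps one to the other, so G is not vertex-transitive.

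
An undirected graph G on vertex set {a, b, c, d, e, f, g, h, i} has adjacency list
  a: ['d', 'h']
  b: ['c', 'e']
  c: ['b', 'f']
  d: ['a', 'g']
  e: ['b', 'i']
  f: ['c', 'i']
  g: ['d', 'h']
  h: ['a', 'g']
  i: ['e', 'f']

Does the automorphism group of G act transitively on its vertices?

No

G has two connected components, {b, c, e, f, i} and {a, d, g, h}; each is 2-regular, so G = C_5 ⊔ C_4. The orbit of a under Aut(G) is {a, d, g, h}, which does not contain b, so G is not vertex-transitive.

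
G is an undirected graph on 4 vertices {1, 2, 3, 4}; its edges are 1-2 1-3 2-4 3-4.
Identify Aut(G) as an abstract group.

Z_2^2 ⋊ S_2

G is 2-regular and bipartite on 2^2 = 4 vertices with girth 4; it is the hypercube graph Q_2. The symmetry group of the 2-cube is the hyperoctahedral group B_2 = Z_2 ≀ S_2, of order 2^2·2! = 8.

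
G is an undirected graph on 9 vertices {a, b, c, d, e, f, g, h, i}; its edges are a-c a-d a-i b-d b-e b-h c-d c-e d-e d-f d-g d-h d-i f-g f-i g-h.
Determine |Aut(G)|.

16

Vertex d is the unique vertex of degree 8; the remaining 8 vertices each have degree 3 and induce a cycle, so G is the wheel on 9 vertices with hub d. With the hub fixed, the remaining symmetry is that of the rim cycle C_8, giving the dihedral group D_8.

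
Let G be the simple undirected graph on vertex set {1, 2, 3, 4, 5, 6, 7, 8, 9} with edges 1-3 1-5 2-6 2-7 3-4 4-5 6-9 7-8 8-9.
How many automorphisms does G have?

G has two connected components, {2, 6, 7, 8, 9} and {1, 3, 4, 5}; each is 2-regular, so G = C_5 ⊔ C_4. No automorphism exchanges components of different sizes, hence Aut(G) is the direct product D_4 × D_5, order 80.

80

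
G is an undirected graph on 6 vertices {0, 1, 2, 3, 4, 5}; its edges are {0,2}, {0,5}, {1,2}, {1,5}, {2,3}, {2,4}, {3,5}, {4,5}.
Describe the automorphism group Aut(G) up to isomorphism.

S_4 × S_2

The vertices split by degree into {2, 5} (degree 4) and {0, 1, 3, 4} (degree 2); every edge runs between the two parts, so G is the complete bipartite graph K_{2,4}. The parts have unequal sizes, so no automorphism swaps them; each part is permuted independently, giving S_4 × S_2 of order 4!·2! = 48.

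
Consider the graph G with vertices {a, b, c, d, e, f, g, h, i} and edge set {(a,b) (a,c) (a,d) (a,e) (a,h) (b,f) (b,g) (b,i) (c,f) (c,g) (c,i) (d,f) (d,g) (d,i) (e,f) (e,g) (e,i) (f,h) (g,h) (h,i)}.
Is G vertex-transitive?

No

Automorphisms preserve degree, but G has vertices of degree 4 and vertices of degree 5; no automorphism maps one to the other, so G is not vertex-transitive.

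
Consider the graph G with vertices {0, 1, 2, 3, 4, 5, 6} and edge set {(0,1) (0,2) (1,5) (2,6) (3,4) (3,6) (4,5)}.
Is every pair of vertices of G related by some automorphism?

Yes

Every vertex has degree 2 and the graph is connected, so G is the 7-cycle C_7. The automorphisms of the 7-cycle are exactly the symmetries of a regular 7-gon: the dihedral group D_7, |D_7| = 14. This group acts transitively on the 7 vertices.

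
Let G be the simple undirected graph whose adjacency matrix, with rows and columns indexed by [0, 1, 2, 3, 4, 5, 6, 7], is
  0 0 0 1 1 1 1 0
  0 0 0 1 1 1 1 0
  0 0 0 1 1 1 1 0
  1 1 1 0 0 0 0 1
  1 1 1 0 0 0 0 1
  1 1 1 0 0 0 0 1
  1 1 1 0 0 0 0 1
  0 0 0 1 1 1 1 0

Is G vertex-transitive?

G is 4-regular and bipartite with parts {0, 1, 2, 7} and {3, 4, 5, 6} (each part is independent and every cross-pair is an edge), so G = K_{4,4}. Aut(K_{4,4}) is the wreath product S_4 ≀ Z_2: permute within each part, then optionally swap the parts; |Aut| = 2·(4!)² = 1152. This group acts transitively on the 8 vertices.

Yes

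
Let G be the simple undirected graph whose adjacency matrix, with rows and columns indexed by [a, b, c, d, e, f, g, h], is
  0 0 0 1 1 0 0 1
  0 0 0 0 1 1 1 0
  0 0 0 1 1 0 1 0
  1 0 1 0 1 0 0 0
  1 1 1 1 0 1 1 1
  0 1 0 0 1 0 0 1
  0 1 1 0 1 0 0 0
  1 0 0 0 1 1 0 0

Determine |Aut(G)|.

14

Vertex e is the unique vertex of degree 7; the remaining 7 vertices each have degree 3 and induce a cycle, so G is the wheel on 8 vertices with hub e. With the hub fixed, the remaining symmetry is that of the rim cycle C_7, giving the dihedral group D_7.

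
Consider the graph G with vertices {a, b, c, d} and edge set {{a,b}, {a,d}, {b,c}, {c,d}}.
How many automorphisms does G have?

G is 2-regular and bipartite with parts {b, d} and {a, c} (each part is independent and every cross-pair is an edge), so G = K_{2,2}. Aut(K_{2,2}) is the wreath product S_2 ≀ Z_2: permute within each part, then optionally swap the parts; |Aut| = 2·(2!)² = 8.

8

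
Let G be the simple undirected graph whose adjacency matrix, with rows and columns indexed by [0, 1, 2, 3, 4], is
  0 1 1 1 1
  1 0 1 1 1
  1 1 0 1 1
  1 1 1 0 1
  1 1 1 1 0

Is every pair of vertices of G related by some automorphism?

Yes

Every vertex has degree 4, so G is the complete graph K_5. Any permutation of the 5 vertices preserves K_5, so Aut(K_5) = S_5 of order 5! = 120. Under this action every vertex can be carried to every other, so G is vertex-transitive.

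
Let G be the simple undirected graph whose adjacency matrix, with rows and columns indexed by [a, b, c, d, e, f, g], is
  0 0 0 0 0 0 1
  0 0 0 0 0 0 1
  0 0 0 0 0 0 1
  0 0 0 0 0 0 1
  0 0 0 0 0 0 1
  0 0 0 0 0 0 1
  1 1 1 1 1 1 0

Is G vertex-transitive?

No

Vertex g is the only vertex of degree 6, so every automorphism fixes it; G is not vertex-transitive.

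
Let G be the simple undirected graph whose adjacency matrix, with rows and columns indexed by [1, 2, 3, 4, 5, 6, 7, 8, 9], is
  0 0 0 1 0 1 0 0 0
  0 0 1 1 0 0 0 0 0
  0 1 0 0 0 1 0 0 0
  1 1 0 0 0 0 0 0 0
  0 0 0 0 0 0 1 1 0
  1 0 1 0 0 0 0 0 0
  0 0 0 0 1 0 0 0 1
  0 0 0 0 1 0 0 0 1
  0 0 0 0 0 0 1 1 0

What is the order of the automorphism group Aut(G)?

80

G has two connected components, {1, 2, 3, 4, 6} and {5, 7, 8, 9}; each is 2-regular, so G = C_5 ⊔ C_4. No automorphism exchanges components of different sizes, hence Aut(G) is the direct product D_4 × D_5, order 80.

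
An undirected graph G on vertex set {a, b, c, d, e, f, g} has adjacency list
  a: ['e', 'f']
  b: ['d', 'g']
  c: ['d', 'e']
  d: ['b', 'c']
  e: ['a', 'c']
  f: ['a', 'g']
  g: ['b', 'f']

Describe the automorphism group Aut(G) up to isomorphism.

G is 2-regular and connected on 7 vertices, i.e. the cycle C_7. C_7 has 7 rotations and 7 reflections, so Aut(C_7) ≅ D_7 of order 14.

the dihedral group of order 14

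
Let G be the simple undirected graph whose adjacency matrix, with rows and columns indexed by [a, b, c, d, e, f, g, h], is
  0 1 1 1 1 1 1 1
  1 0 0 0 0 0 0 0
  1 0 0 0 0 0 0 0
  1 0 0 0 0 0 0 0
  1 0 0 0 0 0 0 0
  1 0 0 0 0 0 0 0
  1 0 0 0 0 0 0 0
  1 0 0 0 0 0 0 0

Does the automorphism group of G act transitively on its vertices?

No

Vertex a is the only vertex of degree 7, so every automorphism fixes it; G is not vertex-transitive.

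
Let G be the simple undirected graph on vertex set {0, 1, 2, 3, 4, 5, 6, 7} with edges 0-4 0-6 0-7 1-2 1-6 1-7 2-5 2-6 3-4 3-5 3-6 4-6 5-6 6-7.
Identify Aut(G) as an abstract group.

the dihedral group of order 14

Vertex 6 is the unique vertex of degree 7; the remaining 7 vertices each have degree 3 and induce a cycle, so G is the wheel on 8 vertices with hub 6. Every automorphism fixes the hub and acts on the rim 7-cycle, so Aut(G) ≅ Aut(C_7) = D_7 of order 14.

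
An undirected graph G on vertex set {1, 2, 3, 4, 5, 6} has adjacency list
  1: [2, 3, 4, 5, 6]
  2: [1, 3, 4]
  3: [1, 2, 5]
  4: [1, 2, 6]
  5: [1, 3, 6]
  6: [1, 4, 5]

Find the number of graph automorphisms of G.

Vertex 1 is the unique vertex of degree 5; the remaining 5 vertices each have degree 3 and induce a cycle, so G is the wheel on 6 vertices with hub 1. Every automorphism fixes the hub and acts on the rim 5-cycle, so Aut(G) ≅ Aut(C_5) = D_5 of order 10.

10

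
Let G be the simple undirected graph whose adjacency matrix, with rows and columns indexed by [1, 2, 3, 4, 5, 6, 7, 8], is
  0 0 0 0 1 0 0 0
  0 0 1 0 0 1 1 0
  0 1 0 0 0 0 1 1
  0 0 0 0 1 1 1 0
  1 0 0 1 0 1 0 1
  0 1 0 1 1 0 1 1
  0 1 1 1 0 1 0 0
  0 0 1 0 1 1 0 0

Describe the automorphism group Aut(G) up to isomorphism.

the trivial group

The degree sequence is [1, 3, 3, 3, 4, 5, 4, 3]. Checking the degree-preserving permutations of the vertex set shows that none except the identity preserves every edge, so Aut(G) is trivial.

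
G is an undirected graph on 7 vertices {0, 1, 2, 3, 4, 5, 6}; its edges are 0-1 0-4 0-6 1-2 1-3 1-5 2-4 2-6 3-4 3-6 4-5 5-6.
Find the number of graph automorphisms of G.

144

The vertices split by degree into {1, 4, 6} (degree 4) and {0, 2, 3, 5} (degree 3); every edge runs between the two parts, so G is the complete bipartite graph K_{3,4}. The parts have unequal sizes, so no automorphism swaps them; each part is permuted independently, giving S_3 × S_4 of order 3!·4! = 144.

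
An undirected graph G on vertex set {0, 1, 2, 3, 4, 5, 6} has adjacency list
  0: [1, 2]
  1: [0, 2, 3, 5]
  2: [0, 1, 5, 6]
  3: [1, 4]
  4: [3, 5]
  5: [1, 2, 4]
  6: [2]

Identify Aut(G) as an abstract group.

1

Degrees alone do not determine every vertex (e.g. 0 and 3 both have degree 2), but their neighbour-degree multisets differ: N(0) has degrees [4, 4] while N(3) has degrees [2, 4]. Repeating this refinement separates all vertices, so the only automorphism is the identity.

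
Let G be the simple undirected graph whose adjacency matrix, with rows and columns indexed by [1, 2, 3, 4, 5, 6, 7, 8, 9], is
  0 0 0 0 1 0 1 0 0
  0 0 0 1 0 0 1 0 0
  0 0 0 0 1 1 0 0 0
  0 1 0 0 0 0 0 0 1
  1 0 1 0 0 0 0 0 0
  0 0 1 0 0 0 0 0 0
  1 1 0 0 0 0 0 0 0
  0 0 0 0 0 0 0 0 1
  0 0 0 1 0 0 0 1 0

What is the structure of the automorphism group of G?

The degree sequence is [2, 2, 2, 2, 2, 1, 2, 1, 2]; the two degree-1 vertices 6 and 8 are the ends of a path, so G = P_9. The only nontrivial automorphism of a path is the end-to-end reflection, so Aut(G) ≅ Z_2.

Z_2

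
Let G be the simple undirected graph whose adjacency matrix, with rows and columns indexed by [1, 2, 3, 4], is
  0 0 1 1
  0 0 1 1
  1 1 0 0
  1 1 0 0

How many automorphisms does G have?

G is 2-regular and connected on 4 vertices, i.e. the cycle C_4. C_4 has 4 rotations and 4 reflections, so Aut(C_4) ≅ D_4 of order 8.

8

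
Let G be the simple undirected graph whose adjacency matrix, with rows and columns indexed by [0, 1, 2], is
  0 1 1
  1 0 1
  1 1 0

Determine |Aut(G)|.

6

Every vertex has degree 2, so G is the complete graph K_3. Any permutation of the 3 vertices preserves K_3, so Aut(K_3) = S_3 of order 3! = 6.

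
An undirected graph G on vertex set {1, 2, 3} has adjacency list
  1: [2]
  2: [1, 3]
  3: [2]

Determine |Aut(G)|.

2

The degree sequence is [1, 2, 1]; the two degree-1 vertices 1 and 3 are the ends of a path, so G = P_3. The only nontrivial automorphism of a path is the end-to-end reflection, so Aut(G) ≅ Z_2.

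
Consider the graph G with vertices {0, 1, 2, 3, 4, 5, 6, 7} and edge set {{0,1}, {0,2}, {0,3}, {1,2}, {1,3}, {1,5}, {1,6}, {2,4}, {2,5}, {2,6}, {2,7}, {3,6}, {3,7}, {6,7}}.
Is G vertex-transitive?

Vertex 1 is the only vertex of degree 5, so every automorphism fixes it; G is not vertex-transitive.

No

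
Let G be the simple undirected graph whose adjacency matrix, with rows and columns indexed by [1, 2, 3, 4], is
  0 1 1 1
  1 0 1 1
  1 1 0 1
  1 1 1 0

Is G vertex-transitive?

Yes

All 4 vertices are pairwise adjacent: G = K_4. Any permutation of the 4 vertices preserves K_4, so Aut(K_4) = S_4 of order 4! = 24. This group acts transitively on the 4 vertices.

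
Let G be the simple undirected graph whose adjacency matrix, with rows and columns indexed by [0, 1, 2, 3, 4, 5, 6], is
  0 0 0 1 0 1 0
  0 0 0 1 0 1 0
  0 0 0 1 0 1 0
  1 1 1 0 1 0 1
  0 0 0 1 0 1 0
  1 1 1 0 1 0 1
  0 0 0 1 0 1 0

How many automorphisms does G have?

240

The vertices split by degree into {3, 5} (degree 5) and {0, 1, 2, 4, 6} (degree 2); every edge runs between the two parts, so G is the complete bipartite graph K_{2,5}. Automorphisms preserve the bipartition setwise (since the parts differ in size) and act as S_5 × S_2 within it; |Aut| = 240.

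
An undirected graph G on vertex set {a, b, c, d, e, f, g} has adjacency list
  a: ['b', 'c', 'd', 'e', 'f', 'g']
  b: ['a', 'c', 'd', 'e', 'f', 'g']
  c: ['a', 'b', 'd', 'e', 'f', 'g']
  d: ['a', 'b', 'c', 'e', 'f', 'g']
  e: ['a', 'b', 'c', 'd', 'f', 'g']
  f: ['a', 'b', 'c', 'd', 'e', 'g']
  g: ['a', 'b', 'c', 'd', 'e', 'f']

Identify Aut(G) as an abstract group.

Every vertex has degree 6, so G is the complete graph K_7. Any permutation of the 7 vertices preserves K_7, so Aut(K_7) = S_7 of order 7! = 5040.

S_7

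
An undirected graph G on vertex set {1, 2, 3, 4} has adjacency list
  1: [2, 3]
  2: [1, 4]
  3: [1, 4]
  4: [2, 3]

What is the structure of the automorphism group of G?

the dihedral group of order 8

G is 2-regular and connected on 4 vertices, i.e. the cycle C_4. C_4 has 4 rotations and 4 reflections, so Aut(C_4) ≅ D_4 of order 8.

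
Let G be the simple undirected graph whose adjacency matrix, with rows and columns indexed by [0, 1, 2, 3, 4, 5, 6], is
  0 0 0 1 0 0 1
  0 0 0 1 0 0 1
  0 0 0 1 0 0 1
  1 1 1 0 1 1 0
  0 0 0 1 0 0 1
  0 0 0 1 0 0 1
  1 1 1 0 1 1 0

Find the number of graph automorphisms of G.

The vertices split by degree into {3, 6} (degree 5) and {0, 1, 2, 4, 5} (degree 2); every edge runs between the two parts, so G is the complete bipartite graph K_{2,5}. The parts have unequal sizes, so no automorphism swaps them; each part is permuted independently, giving S_2 × S_5 of order 2!·5! = 240.

240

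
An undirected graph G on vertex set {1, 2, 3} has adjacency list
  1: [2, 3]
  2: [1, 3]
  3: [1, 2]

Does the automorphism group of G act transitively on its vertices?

Yes

Every vertex has degree 2, so G is the complete graph K_3. Every bijection on the vertex set is an automorphism of K_3; hence Aut(K_3) ≅ S_3, order 6. This group acts transitively on the 3 vertices.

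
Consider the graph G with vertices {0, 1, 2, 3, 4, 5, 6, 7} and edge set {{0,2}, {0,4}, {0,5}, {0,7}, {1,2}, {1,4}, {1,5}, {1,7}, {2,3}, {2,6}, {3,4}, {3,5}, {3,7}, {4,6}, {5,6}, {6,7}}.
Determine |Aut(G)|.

G is 4-regular and bipartite with parts {2, 4, 5, 7} and {0, 1, 3, 6} (each part is independent and every cross-pair is an edge), so G = K_{4,4}. Aut(K_{4,4}) is the wreath product S_4 ≀ Z_2: permute within each part, then optionally swap the parts; |Aut| = 2·(4!)² = 1152.

1152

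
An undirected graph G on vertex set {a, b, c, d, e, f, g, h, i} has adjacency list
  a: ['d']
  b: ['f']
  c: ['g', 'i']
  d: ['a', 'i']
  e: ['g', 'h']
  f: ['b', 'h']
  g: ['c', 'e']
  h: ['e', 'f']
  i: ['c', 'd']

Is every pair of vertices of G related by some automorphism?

Automorphisms preserve degree, but G has vertices of degree 1 and vertices of degree 2; no automorphism maps one to the other, so G is not vertex-transitive.

No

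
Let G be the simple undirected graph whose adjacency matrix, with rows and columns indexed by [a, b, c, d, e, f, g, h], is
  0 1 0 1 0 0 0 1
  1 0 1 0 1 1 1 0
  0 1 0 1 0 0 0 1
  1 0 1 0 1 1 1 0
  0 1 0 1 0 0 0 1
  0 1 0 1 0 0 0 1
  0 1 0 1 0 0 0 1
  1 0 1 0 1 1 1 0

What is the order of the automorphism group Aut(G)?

The vertices split by degree into {b, d, h} (degree 5) and {a, c, e, f, g} (degree 3); every edge runs between the two parts, so G is the complete bipartite graph K_{3,5}. The parts have unequal sizes, so no automorphism swaps them; each part is permuted independently, giving S_3 × S_5 of order 3!·5! = 720.

720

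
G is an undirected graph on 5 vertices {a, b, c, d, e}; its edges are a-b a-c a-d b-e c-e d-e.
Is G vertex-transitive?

Automorphisms preserve degree, but G has vertices of degree 2 and vertices of degree 3; no automorphism maps one to the other, so G is not vertex-transitive.

No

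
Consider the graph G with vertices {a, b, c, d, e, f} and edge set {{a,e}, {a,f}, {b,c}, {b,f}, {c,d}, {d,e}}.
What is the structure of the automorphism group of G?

Every vertex has degree 2 and the graph is connected, so G is the 6-cycle C_6. C_6 has 6 rotations and 6 reflections, so Aut(C_6) ≅ D_6 of order 12.

the dihedral group of order 12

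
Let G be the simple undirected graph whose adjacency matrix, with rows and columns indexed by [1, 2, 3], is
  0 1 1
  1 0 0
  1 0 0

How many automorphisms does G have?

The degree sequence is [2, 1, 1]; the two degree-1 vertices 2 and 3 are the ends of a path, so G = P_3. The only nontrivial automorphism of a path is the end-to-end reflection, so Aut(G) ≅ Z_2.

2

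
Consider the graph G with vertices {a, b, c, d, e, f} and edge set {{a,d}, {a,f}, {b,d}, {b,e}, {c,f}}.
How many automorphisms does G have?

The degree sequence is [2, 2, 1, 2, 1, 2]; the two degree-1 vertices c and e are the ends of a path, so G = P_6. A path has exactly one nontrivial symmetry — reversal — giving Aut(G) of order 2.

2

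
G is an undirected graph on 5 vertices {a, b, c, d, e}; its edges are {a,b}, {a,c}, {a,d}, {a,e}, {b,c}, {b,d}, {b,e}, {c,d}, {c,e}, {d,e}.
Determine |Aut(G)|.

120

Every vertex has degree 4, so G is the complete graph K_5. Any permutation of the 5 vertices preserves K_5, so Aut(K_5) = S_5 of order 5! = 120.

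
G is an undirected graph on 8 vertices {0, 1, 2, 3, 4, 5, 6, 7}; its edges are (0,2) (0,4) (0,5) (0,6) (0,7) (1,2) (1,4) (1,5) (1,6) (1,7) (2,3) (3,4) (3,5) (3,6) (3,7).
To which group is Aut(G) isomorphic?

S_5 × S_3

The vertices split by degree into {0, 1, 3} (degree 5) and {2, 4, 5, 6, 7} (degree 3); every edge runs between the two parts, so G is the complete bipartite graph K_{3,5}. The parts have unequal sizes, so no automorphism swaps them; each part is permuted independently, giving S_5 × S_3 of order 5!·3! = 720.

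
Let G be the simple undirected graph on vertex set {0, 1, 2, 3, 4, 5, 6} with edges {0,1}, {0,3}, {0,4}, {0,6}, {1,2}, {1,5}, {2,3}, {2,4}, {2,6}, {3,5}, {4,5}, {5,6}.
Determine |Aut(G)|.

144

The vertices split by degree into {0, 2, 5} (degree 4) and {1, 3, 4, 6} (degree 3); every edge runs between the two parts, so G is the complete bipartite graph K_{3,4}. The parts have unequal sizes, so no automorphism swaps them; each part is permuted independently, giving S_3 × S_4 of order 3!·4! = 144.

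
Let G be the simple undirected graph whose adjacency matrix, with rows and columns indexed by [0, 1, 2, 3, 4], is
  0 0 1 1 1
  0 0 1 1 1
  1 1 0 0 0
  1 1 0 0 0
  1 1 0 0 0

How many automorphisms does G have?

The vertices split by degree into {0, 1} (degree 3) and {2, 3, 4} (degree 2); every edge runs between the two parts, so G is the complete bipartite graph K_{2,3}. Automorphisms preserve the bipartition setwise (since the parts differ in size) and act as S_2 × S_3 within it; |Aut| = 12.

12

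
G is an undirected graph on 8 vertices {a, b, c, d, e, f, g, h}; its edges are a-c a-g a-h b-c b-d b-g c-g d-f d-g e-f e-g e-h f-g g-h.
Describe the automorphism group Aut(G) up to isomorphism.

D_7

Vertex g is the unique vertex of degree 7; the remaining 7 vertices each have degree 3 and induce a cycle, so G is the wheel on 8 vertices with hub g. Every automorphism fixes the hub and acts on the rim 7-cycle, so Aut(G) ≅ Aut(C_7) = D_7 of order 14.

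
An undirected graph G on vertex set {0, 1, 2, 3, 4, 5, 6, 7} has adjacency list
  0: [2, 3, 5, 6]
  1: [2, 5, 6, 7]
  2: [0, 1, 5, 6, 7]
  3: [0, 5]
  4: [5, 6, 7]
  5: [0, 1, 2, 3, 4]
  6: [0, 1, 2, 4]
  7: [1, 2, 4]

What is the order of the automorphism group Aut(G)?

1

The degree sequence is [4, 4, 5, 2, 3, 5, 4, 3]. Checking the degree-preserving permutations of the vertex set shows that none except the identity preserves every edge, so Aut(G) is trivial.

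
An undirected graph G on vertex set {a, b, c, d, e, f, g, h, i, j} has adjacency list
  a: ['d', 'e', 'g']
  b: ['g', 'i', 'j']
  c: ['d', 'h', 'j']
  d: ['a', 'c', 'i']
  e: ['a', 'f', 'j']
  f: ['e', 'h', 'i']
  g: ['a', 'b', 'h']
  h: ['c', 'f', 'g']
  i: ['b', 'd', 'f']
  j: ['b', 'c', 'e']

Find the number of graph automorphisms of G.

G is 3-regular on 10 vertices with no triangles and no 4-cycles (girth 5): this is the Petersen graph. It is a classical fact that the Petersen graph has automorphism group S_5 (order 120), arising from its description as the Kneser graph K(5,2).

120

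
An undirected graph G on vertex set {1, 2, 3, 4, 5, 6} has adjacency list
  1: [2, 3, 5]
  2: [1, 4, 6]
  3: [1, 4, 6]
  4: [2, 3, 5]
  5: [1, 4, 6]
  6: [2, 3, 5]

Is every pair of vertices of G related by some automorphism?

G is 3-regular and bipartite with parts {1, 4, 6} and {2, 3, 5} (each part is independent and every cross-pair is an edge), so G = K_{3,3}. Aut(K_{3,3}) is the wreath product S_3 ≀ Z_2: permute within each part, then optionally swap the parts; |Aut| = 2·(3!)² = 72. This group acts transitively on the 6 vertices.

Yes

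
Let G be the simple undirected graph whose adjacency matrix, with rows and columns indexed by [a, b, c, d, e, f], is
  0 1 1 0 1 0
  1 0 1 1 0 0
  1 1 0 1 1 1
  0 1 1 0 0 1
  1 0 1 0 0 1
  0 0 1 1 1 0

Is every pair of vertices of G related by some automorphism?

Vertex c is the only vertex of degree 5, so every automorphism fixes it; G is not vertex-transitive.

No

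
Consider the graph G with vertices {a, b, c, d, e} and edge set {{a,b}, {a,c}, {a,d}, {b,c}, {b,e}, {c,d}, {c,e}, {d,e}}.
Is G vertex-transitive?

No

Vertex c is the only vertex of degree 4, so every automorphism fixes it; G is not vertex-transitive.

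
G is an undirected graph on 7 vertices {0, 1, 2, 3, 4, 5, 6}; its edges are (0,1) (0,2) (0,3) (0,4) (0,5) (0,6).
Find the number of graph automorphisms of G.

Vertex 0 has degree 6 and every other vertex has degree 1, so G is the star K_{1,6} with centre 0. Any automorphism fixes the centre and permutes the 6 leaves freely, so Aut(G) ≅ S_6 of order 6! = 720.

720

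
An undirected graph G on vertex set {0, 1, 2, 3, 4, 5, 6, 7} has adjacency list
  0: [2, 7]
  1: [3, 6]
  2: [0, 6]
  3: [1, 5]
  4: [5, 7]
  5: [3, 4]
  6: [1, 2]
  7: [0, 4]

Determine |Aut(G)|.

16

Every vertex has degree 2 and the graph is connected, so G is the 8-cycle C_8. C_8 has 8 rotations and 8 reflections, so Aut(C_8) ≅ D_8 of order 16.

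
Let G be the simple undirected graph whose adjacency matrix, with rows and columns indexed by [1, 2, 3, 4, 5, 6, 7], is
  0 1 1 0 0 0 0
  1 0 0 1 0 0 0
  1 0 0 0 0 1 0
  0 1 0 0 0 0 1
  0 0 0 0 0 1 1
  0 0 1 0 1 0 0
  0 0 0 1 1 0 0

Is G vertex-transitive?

Every vertex has degree 2 and the graph is connected, so G is the 7-cycle C_7. C_7 has 7 rotations and 7 reflections, so Aut(C_7) ≅ D_7 of order 14. Under this action every vertex can be carried to every other, so G is vertex-transitive.

Yes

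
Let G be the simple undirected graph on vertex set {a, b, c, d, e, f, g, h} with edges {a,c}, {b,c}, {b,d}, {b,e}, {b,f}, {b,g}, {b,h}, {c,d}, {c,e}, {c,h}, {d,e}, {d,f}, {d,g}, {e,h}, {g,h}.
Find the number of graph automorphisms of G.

Degrees alone do not determine every vertex (e.g. c and d both have degree 5), but their neighbour-degree multisets differ: N(c) has degrees [1, 4, 4, 5, 6] while N(d) has degrees [2, 3, 4, 5, 6]. Repeating this refinement separates all vertices, so the only automorphism is the identity.

1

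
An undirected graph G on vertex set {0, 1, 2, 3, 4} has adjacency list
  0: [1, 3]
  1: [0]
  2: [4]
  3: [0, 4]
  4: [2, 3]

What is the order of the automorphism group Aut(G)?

The degree sequence is [2, 1, 1, 2, 2]; the two degree-1 vertices 1 and 2 are the ends of a path, so G = P_5. The only nontrivial automorphism of a path is the end-to-end reflection, so Aut(G) ≅ Z_2.

2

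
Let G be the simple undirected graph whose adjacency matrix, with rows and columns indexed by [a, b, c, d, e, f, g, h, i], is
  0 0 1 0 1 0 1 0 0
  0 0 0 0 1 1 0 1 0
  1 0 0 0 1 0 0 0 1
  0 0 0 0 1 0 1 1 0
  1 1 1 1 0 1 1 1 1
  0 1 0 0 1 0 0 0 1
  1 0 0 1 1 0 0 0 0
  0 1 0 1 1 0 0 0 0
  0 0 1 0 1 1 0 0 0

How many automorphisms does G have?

16

Vertex e is the unique vertex of degree 8; the remaining 8 vertices each have degree 3 and induce a cycle, so G is the wheel on 9 vertices with hub e. With the hub fixed, the remaining symmetry is that of the rim cycle C_8, giving the dihedral group D_8.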